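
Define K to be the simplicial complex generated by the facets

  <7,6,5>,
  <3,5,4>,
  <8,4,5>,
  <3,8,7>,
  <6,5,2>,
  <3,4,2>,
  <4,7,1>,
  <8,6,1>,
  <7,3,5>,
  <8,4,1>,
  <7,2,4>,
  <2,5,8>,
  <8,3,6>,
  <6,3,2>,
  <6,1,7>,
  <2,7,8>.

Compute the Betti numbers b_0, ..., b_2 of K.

b_0 = 1, b_1 = 2, b_2 = 1.

K has 8 vertices, 24 edges, 16 triangles.
rank ∂_0 = 0, rank ∂_1 = 7 ⇒ b_0 = 8 − 0 − 7 = 1; all invariant factors of ∂_1 are 1 so no torsion. So H_0 ≅ Z.
rank ∂_1 = 7, rank ∂_2 = 15 ⇒ b_1 = 24 − 7 − 15 = 2; all invariant factors of ∂_2 are 1 so no torsion. So H_1 ≅ Z^2.
rank ∂_2 = 15, rank ∂_3 = 0 ⇒ b_2 = 16 − 15 − 0 = 1. So H_2 ≅ Z.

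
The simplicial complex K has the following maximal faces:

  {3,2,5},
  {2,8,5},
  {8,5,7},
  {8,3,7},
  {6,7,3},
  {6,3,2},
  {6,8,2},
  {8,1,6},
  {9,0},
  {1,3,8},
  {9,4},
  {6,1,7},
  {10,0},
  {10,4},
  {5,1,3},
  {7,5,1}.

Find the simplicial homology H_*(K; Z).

Fix the vertex order 0 < 1 < 2 < 3 < 4 < 5 < 6 < 7 < 8 < 9 < 10 and write every simplex with vertices in increasing order. Then dim K = 2 and the simplices of K are:

  0-simplices (11): [0], [1], [2], [3], [4], [5], [6], [7], [8], [9], [10]
  1-simplices (22): [0,9], [0,10], [1,3], [1,5], [1,6], [1,7], [1,8], [2,3], [2,5], [2,6], [2,8], [3,5], [3,6], [3,7], [3,8], [4,9], [4,10], [5,7], [5,8], [6,7], [6,8], [7,8]
  2-simplices (12): [1,3,5], [1,3,8], [1,5,7], [1,6,7], [1,6,8], [2,3,5], [2,3,6], [2,5,8], [2,6,8], [3,6,7], [3,7,8], [5,7,8]

so the chain groups are C_0 ≅ Z^11, C_1 ≅ Z^22, C_2 ≅ Z^12.

The boundary map ∂_1: C_1 → C_0 sends each edge [p,q] (with p < q) to q − p.
The 11×22 boundary matrix has rank 9 and Smith normal form diag(1,1,1,1,1,1,1,1,1).

Boundary ∂_2: C_2 → C_1 sends each 2-simplex [p,q,r] to [q,r] − [p,r] + [p,q]. For instance
  ∂[1,5,7] = [5,7] − [1,7] + [1,5],
  ∂[2,5,8] = [5,8] − [2,8] + [2,5].
The 22×12 boundary matrix has rank 12 and Smith normal form diag(1,1,1,1,1,1,1,1,1,1,1,2).

Computing H_k = (kernel of ∂_k) / (image of ∂_{k+1}):

  H_0: rank C_0 − rank ∂_1 = 11 − 9 = 2, and the invariant factors of ∂_1 are all 1, so H_0 = Z^2.
  H_1: rank ker ∂_1 − rank ∂_2 = (22 − 9) − 12 = 1, and ∂_2 has invariant factor 2 > 1, so H_1 = Z ⊕ Z/2Z.
  H_2: rank ker ∂_2 − rank ∂_3 = (12 − 12) − 0 = 0, and there is no ∂_3, so H_2 = 0.

H_0 ≅ Z^2,  H_1 ≅ Z ⊕ Z/2Z,  H_2 = 0.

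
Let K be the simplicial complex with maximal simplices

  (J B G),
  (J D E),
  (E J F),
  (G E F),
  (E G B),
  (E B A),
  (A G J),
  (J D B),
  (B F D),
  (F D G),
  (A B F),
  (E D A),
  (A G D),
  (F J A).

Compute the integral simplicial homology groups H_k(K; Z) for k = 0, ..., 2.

Take the total order A < B < D < E < F < G < J on the vertex set. Then K (dimension 2) consists of the simplices:

  0-simplices (7): A, B, D, E, F, G, J
  1-simplices (21): AB, AD, AE, AF, AG, AJ, BD, BE, BF, BG, BJ, DE, DF, DG, DJ, EF, EG, EJ, FG, FJ, GJ
  2-simplices (14): ABE, ABF, ADE, ADG, AFJ, AGJ, BDF, BDJ, BEG, BGJ, DEJ, DFG, EFG, EFJ

Hence C_0 ≅ Z^7, C_1 ≅ Z^21, C_2 ≅ Z^14.

Boundary ∂_1: C_1 → C_0 maps an edge to its endpoints' difference, ∂[p,q] = q − p.
The resulting 7×21 matrix has rank 6, and its Smith normal form has invariant factors (1,1,1,1,1,1).

The boundary map ∂_2: C_2 → C_1 acts by ∂[p,q,r] = [q,r] − [p,r] + [p,q]. For instance
  ∂BEG = EG − BG + BE,
  ∂AFJ = FJ − AJ + AF.
This gives a 21×14 integer matrix of rank 13; reducing to Smith normal form yields diagonal entries (1,1,1,1,1,1,1,1,1,1,1,1,1).

Reading off H_k = ker ∂_k / im ∂_{k+1}:

  H_0: rank C_0 − rank ∂_1 = 7 − 6 = 1, and the invariant factors of ∂_1 are all 1, so H_0 ≅ Z.
  H_1: rank ker ∂_1 − rank ∂_2 = (21 − 6) − 13 = 2, and the invariant factors of ∂_2 are all 1, so H_1 ≅ Z^2.
  H_2: rank ker ∂_2 − rank ∂_3 = (14 − 13) − 0 = 1, and there is no ∂_3, so H_2 ≅ Z.

(K is a triangulation of the torus T^2.)

H_0 = Z,  H_1 = Z^2,  H_2 = Z.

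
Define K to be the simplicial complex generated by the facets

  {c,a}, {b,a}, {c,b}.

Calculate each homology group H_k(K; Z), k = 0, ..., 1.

H_0 ≅ Z,  H_1 ≅ Z.

K has 3 vertices, 3 edges.
rank ∂_0 = 0, rank ∂_1 = 2 ⇒ b_0 = 3 − 0 − 2 = 1; all invariant factors of ∂_1 are 1 so no torsion. So H_0 = Z.
rank ∂_1 = 2, rank ∂_2 = 0 ⇒ b_1 = 3 − 2 − 0 = 1. So H_1 = Z.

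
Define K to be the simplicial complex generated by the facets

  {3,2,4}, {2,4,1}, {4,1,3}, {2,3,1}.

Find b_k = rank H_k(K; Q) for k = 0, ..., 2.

Order the vertices as 1 < 2 < 3 < 4. Listing each simplex with vertices in this order, K has dimension 2 with simplices:

  0-simplices (4): [1], [2], [3], [4]
  1-simplices (6): [1,2], [1,3], [1,4], [2,3], [2,4], [3,4]
  2-simplices (4): [1,2,3], [1,2,4], [1,3,4], [2,3,4]

giving chain groups C_0 ≅ Z^4, C_1 ≅ Z^6, C_2 ≅ Z^4.

Boundary ∂_1: C_1 → C_0 maps an edge to its endpoints' difference, ∂[p,q] = q − p.
This gives a 4×6 integer matrix of rank 3; reducing to Smith normal form yields diagonal entries (1,1,1).

∂_2: C_2 → C_1 maps a triangle to the signed sum of its edges. For instance
  ∂[1,2,4] = [2,4] − [1,4] + [1,2],
  ∂[1,3,4] = [3,4] − [1,4] + [1,3].
The resulting 6×4 matrix has rank 3, and its Smith normal form has invariant factors (1,1,1).

Computing H_k = (kernel of ∂_k) / (image of ∂_{k+1}):

  H_0: rank C_0 − rank ∂_1 = 4 − 3 = 1, and the invariant factors of ∂_1 are all 1, so H_0 = Z.
  H_1: rank ker ∂_1 − rank ∂_2 = (6 − 3) − 3 = 0, and the invariant factors of ∂_2 are all 1, so H_1 = 0.
  H_2: rank ker ∂_2 − rank ∂_3 = (4 − 3) − 0 = 1, and there is no ∂_3, so H_2 = Z.

As a check, the Euler characteristic is 4 − 6 + 4 = 2, which agrees with 1 − 0 + 1 = 2.

Hence the Betti numbers are b_0 = 1, b_1 = 0, b_2 = 1.

b_0 = 1, b_1 = 0, b_2 = 1.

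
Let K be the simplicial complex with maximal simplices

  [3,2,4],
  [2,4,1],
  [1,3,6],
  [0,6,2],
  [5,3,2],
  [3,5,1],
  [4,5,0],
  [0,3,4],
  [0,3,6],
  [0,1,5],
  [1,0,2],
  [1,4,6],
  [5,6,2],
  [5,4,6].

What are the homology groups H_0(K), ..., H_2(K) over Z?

H_0 ≅ Z,  H_1 ≅ Z^2,  H_2 ≅ Z.

We work with the vertex ordering 0 < 1 < 2 < 3 < 4 < 5 < 6. The simplices of K, each written with vertices in increasing order, are:

  0-simplices (7): [0], [1], [2], [3], [4], [5], [6]
  1-simplices (21): [0,1], [0,2], [0,3], [0,4], [0,5], [0,6], [1,2], [1,3], [1,4], [1,5], [1,6], [2,3], [2,4], [2,5], [2,6], [3,4], [3,5], [3,6], [4,5], [4,6], [5,6]
  2-simplices (14): [0,1,2], [0,1,5], [0,2,6], [0,3,4], [0,3,6], [0,4,5], [1,2,4], [1,3,5], [1,3,6], [1,4,6], [2,3,4], [2,3,5], [2,5,6], [4,5,6]

so the chain groups are C_0 ≅ Z^7, C_1 ≅ Z^21, C_2 ≅ Z^14.

Boundary ∂_1: C_1 → C_0 sends each edge [p,q] (with p < q) to q − p.
The resulting 7×21 matrix has rank 6, and its Smith normal form has invariant factors (1,1,1,1,1,1).

Boundary ∂_2: C_2 → C_1 sends each 2-simplex [p,q,r] to [q,r] − [p,r] + [p,q]. For instance
  ∂[4,5,6] = [5,6] − [4,6] + [4,5],
  ∂[0,1,2] = [1,2] − [0,2] + [0,1].
The resulting 21×14 matrix has rank 13, and its Smith normal form has invariant factors (1,1,1,1,1,1,1,1,1,1,1,1,1).

Reading off H_k = ker ∂_k / im ∂_{k+1}:

  H_0: rank C_0 − rank ∂_1 = 7 − 6 = 1, and the invariant factors of ∂_1 are all 1, so H_0 ≅ Z.
  H_1: rank ker ∂_1 − rank ∂_2 = (21 − 6) − 13 = 2, and the invariant factors of ∂_2 are all 1, so H_1 ≅ Z^2.
  H_2: rank ker ∂_2 − rank ∂_3 = (14 − 13) − 0 = 1, and there is no ∂_3, so H_2 ≅ Z.

As a check, the Euler characteristic is 7 − 21 + 14 = 0, which agrees with 1 − 2 + 1 = 0.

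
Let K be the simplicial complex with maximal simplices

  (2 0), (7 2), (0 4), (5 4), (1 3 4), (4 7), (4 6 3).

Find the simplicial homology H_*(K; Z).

H_0 ≅ Z,  H_1 ≅ Z,  H_2 = 0.

K has 8 vertices, 10 edges, 2 triangles.
rank ∂_0 = 0, rank ∂_1 = 7 ⇒ b_0 = 8 − 0 − 7 = 1; all invariant factors of ∂_1 are 1 so no torsion. So H_0 ≅ Z.
rank ∂_1 = 7, rank ∂_2 = 2 ⇒ b_1 = 10 − 7 − 2 = 1; all invariant factors of ∂_2 are 1 so no torsion. So H_1 ≅ Z.
rank ∂_2 = 2, rank ∂_3 = 0 ⇒ b_2 = 2 − 2 − 0 = 0. So H_2 ≅ 0.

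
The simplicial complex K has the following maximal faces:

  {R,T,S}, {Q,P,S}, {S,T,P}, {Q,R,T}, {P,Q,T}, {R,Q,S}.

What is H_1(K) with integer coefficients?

Fix the vertex order P < Q < R < S < T and write every simplex with vertices in increasing order. Then dim K = 2 and the simplices of K are:

  0-simplices (5): P, Q, R, S, T
  1-simplices (9): PQ, PS, PT, QR, QS, QT, RS, RT, ST
  2-simplices (6): PQS, PQT, PST, QRS, QRT, RST

Hence C_0 ≅ Z^5, C_1 ≅ Z^9, C_2 ≅ Z^6.

The boundary map ∂_1: C_1 → C_0 maps an edge to its endpoints' difference, ∂[p,q] = q − p.
As a 5×9 matrix over Z this has rank 4, with invariant factors (1,1,1,1).

∂_2: C_2 → C_1 maps a triangle to the signed sum of its edges. For instance
  ∂PST = ST − PT + PS,
  ∂PQS = QS − PS + PQ.
This gives a 9×6 integer matrix of rank 5; reducing to Smith normal form yields diagonal entries (1,1,1,1,1).

From H_k ≅ ker(∂_k) / im(∂_{k+1}) we obtain:

  H_1: rank ker ∂_1 − rank ∂_2 = (9 − 4) − 5 = 0, and the invariant factors of ∂_2 are all 1, so H_1 = 0.

H_1 ≅ 0.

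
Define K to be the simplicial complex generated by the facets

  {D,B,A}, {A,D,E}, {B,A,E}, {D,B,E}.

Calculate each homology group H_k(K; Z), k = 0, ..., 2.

Order the vertices as A < B < D < E. Listing each simplex with vertices in this order, K has dimension 2 with simplices:

  0-simplices (4): A, B, D, E
  1-simplices (6): AB, AD, AE, BD, BE, DE
  2-simplices (4): ABD, ABE, ADE, BDE

so the chain groups are C_0 ≅ Z^4, C_1 ≅ Z^6, C_2 ≅ Z^4.

Boundary ∂_1: C_1 → C_0 sends each edge [p,q] (with p < q) to q − p.
The 4×6 boundary matrix has rank 3 and Smith normal form diag(1,1,1).

Boundary ∂_2: C_2 → C_1 maps a triangle to the signed sum of its edges. For instance
  ∂ABE = BE − AE + AB,
  ∂ABD = BD − AD + AB.
The resulting 6×4 matrix has rank 3, and its Smith normal form has invariant factors (1,1,1).

Computing H_k = (kernel of ∂_k) / (image of ∂_{k+1}):

  H_0: rank C_0 − rank ∂_1 = 4 − 3 = 1, and the invariant factors of ∂_1 are all 1, so H_0 ≅ Z.
  H_1: rank ker ∂_1 − rank ∂_2 = (6 − 3) − 3 = 0, and the invariant factors of ∂_2 are all 1, so H_1 ≅ 0.
  H_2: rank ker ∂_2 − rank ∂_3 = (4 − 3) − 0 = 1, and there is no ∂_3, so H_2 ≅ Z.

H_0 ≅ Z,  H_1 = 0,  H_2 ≅ Z.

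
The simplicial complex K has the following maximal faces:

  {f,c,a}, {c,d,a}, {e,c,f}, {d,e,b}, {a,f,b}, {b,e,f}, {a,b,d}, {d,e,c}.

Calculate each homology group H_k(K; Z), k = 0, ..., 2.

K has 6 vertices, 12 edges, 8 triangles.
rank ∂_0 = 0, rank ∂_1 = 5 ⇒ b_0 = 6 − 0 − 5 = 1; all invariant factors of ∂_1 are 1 so no torsion. So H_0 ≅ Z.
rank ∂_1 = 5, rank ∂_2 = 7 ⇒ b_1 = 12 − 5 − 7 = 0; all invariant factors of ∂_2 are 1 so no torsion. So H_1 ≅ 0.
rank ∂_2 = 7, rank ∂_3 = 0 ⇒ b_2 = 8 − 7 − 0 = 1. So H_2 ≅ Z.

H_0 ≅ Z,  H_1 = 0,  H_2 ≅ Z.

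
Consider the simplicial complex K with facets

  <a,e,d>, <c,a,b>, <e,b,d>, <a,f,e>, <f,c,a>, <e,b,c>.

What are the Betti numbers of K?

Take the total order a < b < c < d < e < f on the vertex set. Then K (dimension 2) consists of the simplices:

  0-simplices (6): a, b, c, d, e, f
  1-simplices (12): ab, ac, ad, ae, af, bc, bd, be, ce, cf, de, ef
  2-simplices (6): abc, acf, ade, aef, bce, bde

so the chain groups are C_0 ≅ Z^6, C_1 ≅ Z^12, C_2 ≅ Z^6.

∂_1: C_1 → C_0 maps an edge to its endpoints' difference, ∂[p,q] = q − p. For instance
  ∂ce = e − c.
This gives a 6×12 integer matrix of rank 5; reducing to Smith normal form yields diagonal entries (1,1,1,1,1).

The boundary map ∂_2: C_2 → C_1 sends each 2-simplex [p,q,r] to [q,r] − [p,r] + [p,q]. For instance
  ∂ade = de − ae + ad,
  ∂bde = de − be + bd.
The resulting 12×6 matrix has rank 6, and its Smith normal form has invariant factors (1,1,1,1,1,1).

Reading off H_k = ker ∂_k / im ∂_{k+1}:

  H_0: rank C_0 − rank ∂_1 = 6 − 5 = 1, and the invariant factors of ∂_1 are all 1, so H_0 ≅ Z.
  H_1: rank ker ∂_1 − rank ∂_2 = (12 − 5) − 6 = 1, and the invariant factors of ∂_2 are all 1, so H_1 ≅ Z.
  H_2: rank ker ∂_2 − rank ∂_3 = (6 − 6) − 0 = 0, and there is no ∂_3, so H_2 ≅ 0.

(K is a triangulation of the cylinder S^1 x I.)

Hence the Betti numbers are b_0 = 1, b_1 = 1, b_2 = 0.

b_0 = 1, b_1 = 1, b_2 = 0.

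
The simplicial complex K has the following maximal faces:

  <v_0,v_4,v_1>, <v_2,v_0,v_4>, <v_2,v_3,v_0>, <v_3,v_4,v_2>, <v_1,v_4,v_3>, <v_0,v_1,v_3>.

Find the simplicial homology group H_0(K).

H_0 ≅ Z.

Order the vertices as v_0 < v_1 < v_2 < v_3 < v_4. Listing each simplex with vertices in this order, K has dimension 2 with simplices:

  0-simplices (5): [v_0], [v_1], [v_2], [v_3], [v_4]
  1-simplices (9): [v_0,v_1], [v_0,v_2], [v_0,v_3], [v_0,v_4], [v_1,v_3], [v_1,v_4], [v_2,v_3], [v_2,v_4], [v_3,v_4]
  2-simplices (6): [v_0,v_1,v_3], [v_0,v_1,v_4], [v_0,v_2,v_3], [v_0,v_2,v_4], [v_1,v_3,v_4], [v_2,v_3,v_4]

giving chain groups C_0 ≅ Z^5, C_1 ≅ Z^9, C_2 ≅ Z^6.

The boundary map ∂_1: C_1 → C_0 sends each edge [p,q] (with p < q) to q − p. For instance
  ∂[v_0,v_1] = [v_1] − [v_0].
As a 5×9 matrix over Z this has rank 4, with invariant factors (1,1,1,1).

Boundary ∂_2: C_2 → C_1 sends each 2-simplex [p,q,r] to [q,r] − [p,r] + [p,q]. For instance
  ∂[v_0,v_1,v_4] = [v_1,v_4] − [v_0,v_4] + [v_0,v_1],
  ∂[v_2,v_3,v_4] = [v_3,v_4] − [v_2,v_4] + [v_2,v_3].
The resulting 9×6 matrix has rank 5, and its Smith normal form has invariant factors (1,1,1,1,1).

From H_k ≅ ker(∂_k) / im(∂_{k+1}) we obtain:

  H_0: rank C_0 − rank ∂_1 = 5 − 4 = 1, and the invariant factors of ∂_1 are all 1, so H_0 = Z.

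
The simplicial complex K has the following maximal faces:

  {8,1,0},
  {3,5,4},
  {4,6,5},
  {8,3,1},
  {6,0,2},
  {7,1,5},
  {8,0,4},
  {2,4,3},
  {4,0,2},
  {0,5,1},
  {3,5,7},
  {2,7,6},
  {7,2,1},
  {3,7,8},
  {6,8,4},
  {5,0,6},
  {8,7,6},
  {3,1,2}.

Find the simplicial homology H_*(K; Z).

Take the total order 0 < 1 < 2 < 3 < 4 < 5 < 6 < 7 < 8 on the vertex set. Then K (dimension 2) consists of the simplices:

  0-simplices (9): [0], [1], [2], [3], [4], [5], [6], [7], [8]
  1-simplices (27): (27 of them)
  2-simplices (18): [0,1,5], [0,1,8], [0,2,4], [0,2,6], [0,4,8], [0,5,6], [1,2,3], [1,2,7], [1,3,8], [1,5,7], [2,3,4], [2,6,7], [3,4,5], [3,5,7], [3,7,8], [4,5,6], [4,6,8], [6,7,8]

Hence C_0 ≅ Z^9, C_1 ≅ Z^27, C_2 ≅ Z^18.

∂_1: C_1 → C_0 maps an edge to its endpoints' difference, ∂[p,q] = q − p. For instance
  ∂[1,2] = [2] − [1].
This gives a 9×27 integer matrix of rank 8; reducing to Smith normal form yields diagonal entries (1,1,1,1,1,1,1,1).

The boundary map ∂_2: C_2 → C_1 maps a triangle to the signed sum of its edges. For instance
  ∂[1,3,8] = [3,8] − [1,8] + [1,3],
  ∂[3,4,5] = [4,5] − [3,5] + [3,4].
This gives a 27×18 integer matrix of rank 18; reducing to Smith normal form yields diagonal entries (1,1,1,1,1,1,1,1,1,1,1,1,1,1,1,1,1,2).

Computing H_k = (kernel of ∂_k) / (image of ∂_{k+1}):

  H_0: rank C_0 − rank ∂_1 = 9 − 8 = 1, and the invariant factors of ∂_1 are all 1, so H_0 = Z.
  H_1: rank ker ∂_1 − rank ∂_2 = (27 − 8) − 18 = 1, and ∂_2 has invariant factor 2 > 1, so H_1 = Z ⊕ Z/2.
  H_2: rank ker ∂_2 − rank ∂_3 = (18 − 18) − 0 = 0, and there is no ∂_3, so H_2 = 0.

H_0 = Z,  H_1 = Z ⊕ Z/2,  H_2 = 0.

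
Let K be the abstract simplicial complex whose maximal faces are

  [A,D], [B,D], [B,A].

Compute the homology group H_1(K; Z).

We work with the vertex ordering A < B < D. The simplices of K, each written with vertices in increasing order, are:

  0-simplices (3): A, B, D
  1-simplices (3): AB, AD, BD

so the chain groups are C_0 ≅ Z^3, C_1 ≅ Z^3.

The boundary map ∂_1: C_1 → C_0 sends each edge [p,q] (with p < q) to q − p.
This gives a 3×3 integer matrix of rank 2; reducing to Smith normal form yields diagonal entries (1,1).

Now H_k = ker ∂_k / im ∂_{k+1}, so:

  H_1: rank ker ∂_1 − rank ∂_2 = (3 − 2) − 0 = 1, and there is no ∂_2, so H_1 = Z.

H_1 = Z.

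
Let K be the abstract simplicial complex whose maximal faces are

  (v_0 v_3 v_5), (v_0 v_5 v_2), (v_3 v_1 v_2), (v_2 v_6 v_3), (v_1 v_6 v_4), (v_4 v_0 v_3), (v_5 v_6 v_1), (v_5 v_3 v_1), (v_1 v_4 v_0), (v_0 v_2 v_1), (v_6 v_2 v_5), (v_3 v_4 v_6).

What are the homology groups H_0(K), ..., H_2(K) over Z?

Fix the vertex order v_0 < v_1 < v_2 < v_3 < v_4 < v_5 < v_6 and write every simplex with vertices in increasing order. Then dim K = 2 and the simplices of K are:

  0-simplices (7): [v_0], [v_1], [v_2], [v_3], [v_4], [v_5], [v_6]
  1-simplices (18): (18 of them)
  2-simplices (12): (12 of them)

so the chain groups are C_0 ≅ Z^7, C_1 ≅ Z^18, C_2 ≅ Z^12.

The boundary map ∂_1: C_1 → C_0 is given by ∂[p,q] = [q] − [p]. For instance
  ∂[v_2,v_3] = [v_3] − [v_2].
The resulting 7×18 matrix has rank 6, and its Smith normal form has invariant factors (1,1,1,1,1,1).

∂_2: C_2 → C_1 sends each 2-simplex [p,q,r] to [q,r] − [p,r] + [p,q]. For instance
  ∂[v_1,v_3,v_5] = [v_3,v_5] − [v_1,v_5] + [v_1,v_3],
  ∂[v_0,v_2,v_5] = [v_2,v_5] − [v_0,v_5] + [v_0,v_2].
As a 18×12 matrix over Z this has rank 12, with invariant factors (1,1,1,1,1,1,1,1,1,1,1,2).

From H_k ≅ ker(∂_k) / im(∂_{k+1}) we obtain:

  H_0: rank C_0 − rank ∂_1 = 7 − 6 = 1, and the invariant factors of ∂_1 are all 1, so H_0 ≅ Z.
  H_1: rank ker ∂_1 − rank ∂_2 = (18 − 6) − 12 = 0, and ∂_2 has invariant factor 2 > 1, so H_1 ≅ Z/2.
  H_2: rank ker ∂_2 − rank ∂_3 = (12 − 12) − 0 = 0, and there is no ∂_3, so H_2 ≅ 0.

H_0 ≅ Z,  H_1 ≅ Z/2,  H_2 = 0.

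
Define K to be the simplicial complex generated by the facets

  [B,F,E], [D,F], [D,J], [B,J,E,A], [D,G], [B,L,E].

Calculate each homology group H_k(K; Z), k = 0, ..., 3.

Take the total order A < B < D < E < F < G < J < L on the vertex set. Then K (dimension 3) consists of the simplices:

  0-simplices (8): A, B, D, E, F, G, J, L
  1-simplices (13): AB, AE, AJ, BE, BF, BJ, BL, DF, DG, DJ, EF, EJ, EL
  2-simplices (6): ABE, ABJ, AEJ, BEF, BEJ, BEL
  3-simplices (1): ABEJ

giving chain groups C_0 ≅ Z^8, C_1 ≅ Z^13, C_2 ≅ Z^6, C_3 ≅ Z^1.

Boundary ∂_1: C_1 → C_0 is given by ∂[p,q] = [q] − [p].
The resulting 8×13 matrix has rank 7, and its Smith normal form has invariant factors (1,1,1,1,1,1,1).

The boundary map ∂_2: C_2 → C_1 sends each 2-simplex [p,q,r] to [q,r] − [p,r] + [p,q]. For instance
  ∂BEJ = EJ − BJ + BE,
  ∂BEF = EF − BF + BE.
The 13×6 boundary matrix has rank 5 and Smith normal form diag(1,1,1,1,1).

Boundary ∂_3: C_3 → C_2 sends each 3-simplex σ to the alternating sum Σ_i (−1)^i (σ with its i-th vertex removed). For instance
  ∂ABEJ = BEJ − AEJ + ABJ − ABE.
The 6×1 boundary matrix has rank 1 and Smith normal form diag(1).

Now H_k = ker ∂_k / im ∂_{k+1}, so:

  H_0: rank C_0 − rank ∂_1 = 8 − 7 = 1, and the invariant factors of ∂_1 are all 1, so H_0 ≅ Z.
  H_1: rank ker ∂_1 − rank ∂_2 = (13 − 7) − 5 = 1, and the invariant factors of ∂_2 are all 1, so H_1 ≅ Z.
  H_2: rank ker ∂_2 − rank ∂_3 = (6 − 5) − 1 = 0, and the invariant factors of ∂_3 are all 1, so H_2 ≅ 0.
  H_3: rank ker ∂_3 − rank ∂_4 = (1 − 1) − 0 = 0, and there is no ∂_4, so H_3 ≅ 0.

As a check, the Euler characteristic is 8 − 13 + 6 − 1 = 0, which agrees with 1 − 1 + 0 − 0 = 0.

H_0 ≅ Z,  H_1 ≅ Z,  H_2 = 0,  H_3 = 0.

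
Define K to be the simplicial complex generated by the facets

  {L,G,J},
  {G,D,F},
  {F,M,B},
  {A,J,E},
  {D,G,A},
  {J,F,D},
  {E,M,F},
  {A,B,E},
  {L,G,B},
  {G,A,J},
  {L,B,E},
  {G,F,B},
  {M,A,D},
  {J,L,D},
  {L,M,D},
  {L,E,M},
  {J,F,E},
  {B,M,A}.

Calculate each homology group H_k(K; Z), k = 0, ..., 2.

H_0 ≅ Z,  H_1 ≅ Z ⊕ Z/2,  H_2 = 0.

Take the total order A < B < D < E < F < G < J < L < M on the vertex set. Then K (dimension 2) consists of the simplices:

  0-simplices (9): A, B, D, E, F, G, J, L, M
  1-simplices (27): AB, AD, AE, AG, AJ, AM, BE, BF, BG, BL, BM, DF, DG, DJ, DL, DM, EF, EJ, EL, EM, FG, FJ, FM, GJ, GL, JL, LM
  2-simplices (18): ABE, ABM, ADG, ADM, AEJ, AGJ, BEL, BFG, BFM, BGL, DFG, DFJ, DJL, DLM, EFJ, EFM, ELM, GJL

so the chain groups are C_0 ≅ Z^9, C_1 ≅ Z^27, C_2 ≅ Z^18.

The boundary map ∂_1: C_1 → C_0 sends each edge [p,q] (with p < q) to q − p.
As a 9×27 matrix over Z this has rank 8, with invariant factors (1,1,1,1,1,1,1,1).

∂_2: C_2 → C_1 acts by ∂[p,q,r] = [q,r] − [p,r] + [p,q]. For instance
  ∂ELM = LM − EM + EL,
  ∂ABE = BE − AE + AB.
The 27×18 boundary matrix has rank 18 and Smith normal form diag(1,1,1,1,1,1,1,1,1,1,1,1,1,1,1,1,1,2).

From H_k ≅ ker(∂_k) / im(∂_{k+1}) we obtain:

  H_0: rank C_0 − rank ∂_1 = 9 − 8 = 1, and the invariant factors of ∂_1 are all 1, so H_0 = Z.
  H_1: rank ker ∂_1 − rank ∂_2 = (27 − 8) − 18 = 1, and ∂_2 has invariant factor 2 > 1, so H_1 = Z ⊕ Z/2.
  H_2: rank ker ∂_2 − rank ∂_3 = (18 − 18) − 0 = 0, and there is no ∂_3, so H_2 = 0.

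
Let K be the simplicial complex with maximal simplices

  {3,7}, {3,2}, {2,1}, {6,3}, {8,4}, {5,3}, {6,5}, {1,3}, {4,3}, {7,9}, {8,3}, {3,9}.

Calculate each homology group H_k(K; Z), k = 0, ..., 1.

H_0 ≅ Z,  H_1 ≅ Z^4.

Order the vertices as 1 < 2 < 3 < 4 < 5 < 6 < 7 < 8 < 9. Listing each simplex with vertices in this order, K has dimension 1 with simplices:

  0-simplices (9): [1], [2], [3], [4], [5], [6], [7], [8], [9]
  1-simplices (12): [1,2], [1,3], [2,3], [3,4], [3,5], [3,6], [3,7], [3,8], [3,9], [4,8], [5,6], [7,9]

giving chain groups C_0 ≅ Z^9, C_1 ≅ Z^12.

The boundary map ∂_1: C_1 → C_0 maps an edge to its endpoints' difference, ∂[p,q] = q − p. For instance
  ∂[3,7] = [7] − [3].
The resulting 9×12 matrix has rank 8, and its Smith normal form has invariant factors (1,1,1,1,1,1,1,1).

Now H_k = ker ∂_k / im ∂_{k+1}, so:

  H_0: rank C_0 − rank ∂_1 = 9 − 8 = 1, and the invariant factors of ∂_1 are all 1, so H_0 ≅ Z.
  H_1: rank ker ∂_1 − rank ∂_2 = (12 − 8) − 0 = 4, and there is no ∂_2, so H_1 ≅ Z^4.

As a check, the Euler characteristic is 9 − 12 = -3, which agrees with 1 − 4 = -3.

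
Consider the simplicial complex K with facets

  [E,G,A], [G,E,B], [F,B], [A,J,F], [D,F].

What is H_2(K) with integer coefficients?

H_2 = 0.

K has 7 vertices, 10 edges, 3 triangles.
rank ∂_2 = 3, rank ∂_3 = 0 ⇒ b_2 = 3 − 3 − 0 = 0. So H_2 = 0.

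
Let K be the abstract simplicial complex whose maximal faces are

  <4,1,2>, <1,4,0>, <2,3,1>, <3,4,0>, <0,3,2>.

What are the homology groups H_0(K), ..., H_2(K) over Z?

Order the vertices as 0 < 1 < 2 < 3 < 4. Listing each simplex with vertices in this order, K has dimension 2 with simplices:

  0-simplices (5): [0], [1], [2], [3], [4]
  1-simplices (10): [0,1], [0,2], [0,3], [0,4], [1,2], [1,3], [1,4], [2,3], [2,4], [3,4]
  2-simplices (5): [0,1,4], [0,2,3], [0,3,4], [1,2,3], [1,2,4]

giving chain groups C_0 ≅ Z^5, C_1 ≅ Z^10, C_2 ≅ Z^5.

Boundary ∂_1: C_1 → C_0 sends each edge [p,q] (with p < q) to q − p. For instance
  ∂[0,2] = [2] − [0].
The 5×10 boundary matrix has rank 4 and Smith normal form diag(1,1,1,1).

Boundary ∂_2: C_2 → C_1 maps a triangle to the signed sum of its edges. For instance
  ∂[0,2,3] = [2,3] − [0,3] + [0,2],
  ∂[1,2,3] = [2,3] − [1,3] + [1,2].
The 10×5 boundary matrix has rank 5 and Smith normal form diag(1,1,1,1,1).

Now H_k = ker ∂_k / im ∂_{k+1}, so:

  H_0: rank C_0 − rank ∂_1 = 5 − 4 = 1, and the invariant factors of ∂_1 are all 1, so H_0 = Z.
  H_1: rank ker ∂_1 − rank ∂_2 = (10 − 4) − 5 = 1, and the invariant factors of ∂_2 are all 1, so H_1 = Z.
  H_2: rank ker ∂_2 − rank ∂_3 = (5 − 5) − 0 = 0, and there is no ∂_3, so H_2 = 0.

As a check, the Euler characteristic is 5 − 10 + 5 = 0, which agrees with 1 − 1 + 0 = 0.

H_0 = Z,  H_1 = Z,  H_2 = 0.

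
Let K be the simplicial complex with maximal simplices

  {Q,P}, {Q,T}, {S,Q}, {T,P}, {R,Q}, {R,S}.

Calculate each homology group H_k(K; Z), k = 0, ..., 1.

H_0 = Z,  H_1 = Z^2.

We work with the vertex ordering P < Q < R < S < T. The simplices of K, each written with vertices in increasing order, are:

  0-simplices (5): P, Q, R, S, T
  1-simplices (6): PQ, PT, QR, QS, QT, RS

Hence C_0 ≅ Z^5, C_1 ≅ Z^6.

Boundary ∂_1: C_1 → C_0 maps an edge to its endpoints' difference, ∂[p,q] = q − p. For instance
  ∂RS = S − R.
As a 5×6 matrix over Z this has rank 4, with invariant factors (1,1,1,1).

Reading off H_k = ker ∂_k / im ∂_{k+1}:

  H_0: rank C_0 − rank ∂_1 = 5 − 4 = 1, and the invariant factors of ∂_1 are all 1, so H_0 = Z.
  H_1: rank ker ∂_1 − rank ∂_2 = (6 − 4) − 0 = 2, and there is no ∂_2, so H_1 = Z^2.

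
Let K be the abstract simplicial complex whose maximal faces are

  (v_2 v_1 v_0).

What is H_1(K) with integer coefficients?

H_1 ≅ 0.

K has 3 vertices, 3 edges, 1 triangle.
rank ∂_1 = 2, rank ∂_2 = 1 ⇒ b_1 = 3 − 2 − 1 = 0; all invariant factors of ∂_2 are 1 so no torsion. So H_1 = 0.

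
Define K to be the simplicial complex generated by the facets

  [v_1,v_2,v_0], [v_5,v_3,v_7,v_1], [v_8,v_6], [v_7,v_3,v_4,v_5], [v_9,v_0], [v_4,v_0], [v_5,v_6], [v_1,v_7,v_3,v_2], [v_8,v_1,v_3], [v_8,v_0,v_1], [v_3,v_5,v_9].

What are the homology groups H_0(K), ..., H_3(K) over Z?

H_0 ≅ Z,  H_1 ≅ Z^3,  H_2 = 0,  H_3 = 0.

Take the total order v_0 < v_1 < v_2 < v_3 < v_4 < v_5 < v_6 < v_7 < v_8 < v_9 on the vertex set. Then K (dimension 3) consists of the simplices:

  0-simplices (10): [v_0], [v_1], [v_2], [v_3], [v_4], [v_5], [v_6], [v_7], [v_8], [v_9]
  1-simplices (23): (23 of them)
  2-simplices (14): (14 of them)
  3-simplices (3): [v_1,v_2,v_3,v_7], [v_1,v_3,v_5,v_7], [v_3,v_4,v_5,v_7]

so the chain groups are C_0 ≅ Z^10, C_1 ≅ Z^23, C_2 ≅ Z^14, C_3 ≅ Z^3.

∂_1: C_1 → C_0 sends each edge [p,q] (with p < q) to q − p. For instance
  ∂[v_0,v_1] = [v_1] − [v_0].
The resulting 10×23 matrix has rank 9, and its Smith normal form has invariant factors (1,1,1,1,1,1,1,1,1).

∂_2: C_2 → C_1 acts by ∂[p,q,r] = [q,r] − [p,r] + [p,q]. For instance
  ∂[v_0,v_1,v_8] = [v_1,v_8] − [v_0,v_8] + [v_0,v_1],
  ∂[v_1,v_3,v_8] = [v_3,v_8] − [v_1,v_8] + [v_1,v_3].
The 23×14 boundary matrix has rank 11 and Smith normal form diag(1,1,1,1,1,1,1,1,1,1,1).

The boundary map ∂_3: C_3 → C_2 sends each 3-simplex σ to the alternating sum Σ_i (−1)^i (σ with its i-th vertex removed). For instance
  ∂[v_1,v_2,v_3,v_7] = [v_2,v_3,v_7] − [v_1,v_3,v_7] + [v_1,v_2,v_7] − [v_1,v_2,v_3],
  ∂[v_3,v_4,v_5,v_7] = [v_4,v_5,v_7] − [v_3,v_5,v_7] + [v_3,v_4,v_7] − [v_3,v_4,v_5].
As a 14×3 matrix over Z this has rank 3, with invariant factors (1,1,1).

Computing H_k = (kernel of ∂_k) / (image of ∂_{k+1}):

  H_0: rank C_0 − rank ∂_1 = 10 − 9 = 1, and the invariant factors of ∂_1 are all 1, so H_0 = Z.
  H_1: rank ker ∂_1 − rank ∂_2 = (23 − 9) − 11 = 3, and the invariant factors of ∂_2 are all 1, so H_1 = Z^3.
  H_2: rank ker ∂_2 − rank ∂_3 = (14 − 11) − 3 = 0, and the invariant factors of ∂_3 are all 1, so H_2 = 0.
  H_3: rank ker ∂_3 − rank ∂_4 = (3 − 3) − 0 = 0, and there is no ∂_4, so H_3 = 0.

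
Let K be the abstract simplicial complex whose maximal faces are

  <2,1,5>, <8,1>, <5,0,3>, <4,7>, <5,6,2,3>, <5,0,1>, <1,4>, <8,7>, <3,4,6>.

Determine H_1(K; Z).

We work with the vertex ordering 0 < 1 < 2 < 3 < 4 < 5 < 6 < 7 < 8. The simplices of K, each written with vertices in increasing order, are:

  0-simplices (9): [0], [1], [2], [3], [4], [5], [6], [7], [8]
  1-simplices (17): [0,1], [0,3], [0,5], [1,2], [1,4], [1,5], [1,8], [2,3], [2,5], [2,6], [3,4], [3,5], [3,6], [4,6], [4,7], [5,6], [7,8]
  2-simplices (8): [0,1,5], [0,3,5], [1,2,5], [2,3,5], [2,3,6], [2,5,6], [3,4,6], [3,5,6]
  3-simplices (1): [2,3,5,6]

so the chain groups are C_0 ≅ Z^9, C_1 ≅ Z^17, C_2 ≅ Z^8, C_3 ≅ Z^1.

The boundary map ∂_1: C_1 → C_0 sends each edge [p,q] (with p < q) to q − p. For instance
  ∂[5,6] = [6] − [5].
As a 9×17 matrix over Z this has rank 8, with invariant factors (1,1,1,1,1,1,1,1).

The boundary map ∂_2: C_2 → C_1 acts by ∂[p,q,r] = [q,r] − [p,r] + [p,q]. For instance
  ∂[0,1,5] = [1,5] − [0,5] + [0,1],
  ∂[2,3,5] = [3,5] − [2,5] + [2,3].
The 17×8 boundary matrix has rank 7 and Smith normal form diag(1,1,1,1,1,1,1).

Boundary ∂_3: C_3 → C_2 sends each 3-simplex σ to the alternating sum Σ_i (−1)^i (σ with its i-th vertex removed). For instance
  ∂[2,3,5,6] = [3,5,6] − [2,5,6] + [2,3,6] − [2,3,5].
The resulting 8×1 matrix has rank 1, and its Smith normal form has invariant factors (1).

Now H_k = ker ∂_k / im ∂_{k+1}, so:

  H_1: rank ker ∂_1 − rank ∂_2 = (17 − 8) − 7 = 2, and the invariant factors of ∂_2 are all 1, so H_1 = Z^2.

H_1 = Z^2.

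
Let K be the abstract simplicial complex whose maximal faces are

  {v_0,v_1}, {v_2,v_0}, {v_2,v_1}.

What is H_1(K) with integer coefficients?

H_1 = Z.

K has 3 vertices, 3 edges.
rank ∂_1 = 2, rank ∂_2 = 0 ⇒ b_1 = 3 − 2 − 0 = 1. So H_1 = Z.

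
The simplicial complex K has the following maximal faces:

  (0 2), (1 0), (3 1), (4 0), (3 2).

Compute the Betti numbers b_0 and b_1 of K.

Take the total order 0 < 1 < 2 < 3 < 4 on the vertex set. Then K (dimension 1) consists of the simplices:

  0-simplices (5): [0], [1], [2], [3], [4]
  1-simplices (5): [0,1], [0,2], [0,4], [1,3], [2,3]

so the chain groups are C_0 ≅ Z^5, C_1 ≅ Z^5.

The boundary map ∂_1: C_1 → C_0 is given by ∂[p,q] = [q] − [p]. For instance
  ∂[0,2] = [2] − [0].
The resulting 5×5 matrix has rank 4, and its Smith normal form has invariant factors (1,1,1,1).

Computing H_k = (kernel of ∂_k) / (image of ∂_{k+1}):

  H_0: rank C_0 − rank ∂_1 = 5 − 4 = 1, and the invariant factors of ∂_1 are all 1, so H_0 ≅ Z.
  H_1: rank ker ∂_1 − rank ∂_2 = (5 − 4) − 0 = 1, and there is no ∂_2, so H_1 ≅ Z.

As a check, the Euler characteristic is 5 − 5 = 0, which agrees with 1 − 1 = 0.

Hence the Betti numbers are b_0 = 1, b_1 = 1.

b_0 = 1, b_1 = 1.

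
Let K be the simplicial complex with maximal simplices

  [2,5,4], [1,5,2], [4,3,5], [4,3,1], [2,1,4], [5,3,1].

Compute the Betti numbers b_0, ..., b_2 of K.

Order the vertices as 1 < 2 < 3 < 4 < 5. Listing each simplex with vertices in this order, K has dimension 2 with simplices:

  0-simplices (5): [1], [2], [3], [4], [5]
  1-simplices (9): [1,2], [1,3], [1,4], [1,5], [2,4], [2,5], [3,4], [3,5], [4,5]
  2-simplices (6): [1,2,4], [1,2,5], [1,3,4], [1,3,5], [2,4,5], [3,4,5]

giving chain groups C_0 ≅ Z^5, C_1 ≅ Z^9, C_2 ≅ Z^6.

The boundary map ∂_1: C_1 → C_0 maps an edge to its endpoints' difference, ∂[p,q] = q − p. For instance
  ∂[3,5] = [5] − [3].
As a 5×9 matrix over Z this has rank 4, with invariant factors (1,1,1,1).

Boundary ∂_2: C_2 → C_1 sends each 2-simplex [p,q,r] to [q,r] − [p,r] + [p,q]. For instance
  ∂[1,2,5] = [2,5] − [1,5] + [1,2],
  ∂[1,3,4] = [3,4] − [1,4] + [1,3].
The resulting 9×6 matrix has rank 5, and its Smith normal form has invariant factors (1,1,1,1,1).

Reading off H_k = ker ∂_k / im ∂_{k+1}:

  H_0: rank C_0 − rank ∂_1 = 5 − 4 = 1, and the invariant factors of ∂_1 are all 1, so H_0 ≅ Z.
  H_1: rank ker ∂_1 − rank ∂_2 = (9 − 4) − 5 = 0, and the invariant factors of ∂_2 are all 1, so H_1 ≅ 0.
  H_2: rank ker ∂_2 − rank ∂_3 = (6 − 5) − 0 = 1, and there is no ∂_3, so H_2 ≅ Z.

As a check, the Euler characteristic is 5 − 9 + 6 = 2, which agrees with 1 − 0 + 1 = 2.
(K is a triangulation of the 2-sphere S^2.)

Hence the Betti numbers are b_0 = 1, b_1 = 0, b_2 = 1.

b_0 = 1, b_1 = 0, b_2 = 1.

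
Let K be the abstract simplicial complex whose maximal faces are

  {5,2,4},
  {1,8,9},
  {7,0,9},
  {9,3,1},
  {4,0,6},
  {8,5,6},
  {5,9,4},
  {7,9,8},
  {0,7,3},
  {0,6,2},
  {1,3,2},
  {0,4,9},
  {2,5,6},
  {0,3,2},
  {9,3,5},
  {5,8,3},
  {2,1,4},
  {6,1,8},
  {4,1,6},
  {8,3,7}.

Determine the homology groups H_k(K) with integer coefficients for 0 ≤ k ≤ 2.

H_0 = Z,  H_1 = Z ⊕ Z_2,  H_2 = 0.

Take the total order 0 < 1 < 2 < 3 < 4 < 5 < 6 < 7 < 8 < 9 on the vertex set. Then K (dimension 2) consists of the simplices:

  0-simplices (10): [0], [1], [2], [3], [4], [5], [6], [7], [8], [9]
  1-simplices (30): (30 of them)
  2-simplices (20): (20 of them)

Hence C_0 ≅ Z^10, C_1 ≅ Z^30, C_2 ≅ Z^20.

The boundary map ∂_1: C_1 → C_0 sends each edge [p,q] (with p < q) to q − p. For instance
  ∂[0,2] = [2] − [0].
This gives a 10×30 integer matrix of rank 9; reducing to Smith normal form yields diagonal entries (1,1,1,1,1,1,1,1,1).

Boundary ∂_2: C_2 → C_1 sends each 2-simplex [p,q,r] to [q,r] − [p,r] + [p,q]. For instance
  ∂[1,3,9] = [3,9] − [1,9] + [1,3],
  ∂[3,5,8] = [5,8] − [3,8] + [3,5].
The 30×20 boundary matrix has rank 20 and Smith normal form diag(1,1,1,1,1,1,1,1,1,1,1,1,1,1,1,1,1,1,1,2).

From H_k ≅ ker(∂_k) / im(∂_{k+1}) we obtain:

  H_0: rank C_0 − rank ∂_1 = 10 − 9 = 1, and the invariant factors of ∂_1 are all 1, so H_0 ≅ Z.
  H_1: rank ker ∂_1 − rank ∂_2 = (30 − 9) − 20 = 1, and ∂_2 has invariant factor 2 > 1, so H_1 ≅ Z ⊕ Z_2.
  H_2: rank ker ∂_2 − rank ∂_3 = (20 − 20) − 0 = 0, and there is no ∂_3, so H_2 ≅ 0.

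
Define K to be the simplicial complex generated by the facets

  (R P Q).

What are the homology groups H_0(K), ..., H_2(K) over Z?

H_0 ≅ Z,  H_1 = 0,  H_2 = 0.

We work with the vertex ordering P < Q < R. The simplices of K, each written with vertices in increasing order, are:

  0-simplices (3): P, Q, R
  1-simplices (3): PQ, PR, QR
  2-simplices (1): PQR

so the chain groups are C_0 ≅ Z^3, C_1 ≅ Z^3, C_2 ≅ Z^1.

The boundary map ∂_1: C_1 → C_0 maps an edge to its endpoints' difference, ∂[p,q] = q − p.
The resulting 3×3 matrix has rank 2, and its Smith normal form has invariant factors (1,1).

∂_2: C_2 → C_1 maps a triangle to the signed sum of its edges. For instance
  ∂PQR = QR − PR + PQ.
The resulting 3×1 matrix has rank 1, and its Smith normal form has invariant factors (1).

Reading off H_k = ker ∂_k / im ∂_{k+1}:

  H_0: rank C_0 − rank ∂_1 = 3 − 2 = 1, and the invariant factors of ∂_1 are all 1, so H_0 ≅ Z.
  H_1: rank ker ∂_1 − rank ∂_2 = (3 − 2) − 1 = 0, and the invariant factors of ∂_2 are all 1, so H_1 ≅ 0.
  H_2: rank ker ∂_2 − rank ∂_3 = (1 − 1) − 0 = 0, and there is no ∂_3, so H_2 ≅ 0.

As a check, the Euler characteristic is 3 − 3 + 1 = 1, which agrees with 1 − 0 + 0 = 1.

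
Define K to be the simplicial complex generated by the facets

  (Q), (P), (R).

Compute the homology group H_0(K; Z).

K has 3 vertices.
rank ∂_0 = 0, rank ∂_1 = 0 ⇒ b_0 = 3 − 0 − 0 = 3. So H_0 = Z^3.

H_0 ≅ Z^3.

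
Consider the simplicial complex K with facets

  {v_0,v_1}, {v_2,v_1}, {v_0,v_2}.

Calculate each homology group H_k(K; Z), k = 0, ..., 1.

K has 3 vertices, 3 edges.
rank ∂_0 = 0, rank ∂_1 = 2 ⇒ b_0 = 3 − 0 − 2 = 1; all invariant factors of ∂_1 are 1 so no torsion. So H_0 ≅ Z.
rank ∂_1 = 2, rank ∂_2 = 0 ⇒ b_1 = 3 − 2 − 0 = 1. So H_1 ≅ Z.

H_0 ≅ Z,  H_1 ≅ Z.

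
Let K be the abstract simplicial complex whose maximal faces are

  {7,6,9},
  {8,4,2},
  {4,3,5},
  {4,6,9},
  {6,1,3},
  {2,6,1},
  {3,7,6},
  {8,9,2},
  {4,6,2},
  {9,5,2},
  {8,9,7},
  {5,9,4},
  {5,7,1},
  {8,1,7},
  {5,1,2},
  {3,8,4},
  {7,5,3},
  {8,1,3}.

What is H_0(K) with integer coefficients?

K has 9 vertices, 27 edges, 18 triangles.
rank ∂_0 = 0, rank ∂_1 = 8 ⇒ b_0 = 9 − 0 − 8 = 1; all invariant factors of ∂_1 are 1 so no torsion. So H_0 ≅ Z.

H_0 ≅ Z.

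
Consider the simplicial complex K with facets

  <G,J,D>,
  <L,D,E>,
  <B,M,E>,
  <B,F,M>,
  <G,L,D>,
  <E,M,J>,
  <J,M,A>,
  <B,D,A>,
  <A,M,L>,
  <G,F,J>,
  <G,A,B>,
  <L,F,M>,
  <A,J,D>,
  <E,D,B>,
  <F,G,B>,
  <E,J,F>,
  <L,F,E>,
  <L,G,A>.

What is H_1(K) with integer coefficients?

Order the vertices as A < B < D < E < F < G < J < L < M. Listing each simplex with vertices in this order, K has dimension 2 with simplices:

  0-simplices (9): A, B, D, E, F, G, J, L, M
  1-simplices (27): AB, AD, AG, AJ, AL, AM, BD, BE, BF, BG, BM, DE, DG, DJ, DL, EF, EJ, EL, EM, FG, FJ, FL, FM, GJ, GL, JM, LM
  2-simplices (18): ABD, ABG, ADJ, AGL, AJM, ALM, BDE, BEM, BFG, BFM, DEL, DGJ, DGL, EFJ, EFL, EJM, FGJ, FLM

giving chain groups C_0 ≅ Z^9, C_1 ≅ Z^27, C_2 ≅ Z^18.

The boundary map ∂_1: C_1 → C_0 maps an edge to its endpoints' difference, ∂[p,q] = q − p.
The resulting 9×27 matrix has rank 8, and its Smith normal form has invariant factors (1,1,1,1,1,1,1,1).

Boundary ∂_2: C_2 → C_1 sends each 2-simplex [p,q,r] to [q,r] − [p,r] + [p,q]. For instance
  ∂DGL = GL − DL + DG,
  ∂BFM = FM − BM + BF.
The 27×18 boundary matrix has rank 18 and Smith normal form diag(1,1,1,1,1,1,1,1,1,1,1,1,1,1,1,1,1,2).

Computing H_k = (kernel of ∂_k) / (image of ∂_{k+1}):

  H_1: rank ker ∂_1 − rank ∂_2 = (27 − 8) − 18 = 1, and ∂_2 has invariant factor 2 > 1, so H_1 = Z ⊕ Z/2.

(K is a triangulation of the Klein bottle.)

H_1 = Z ⊕ Z/2.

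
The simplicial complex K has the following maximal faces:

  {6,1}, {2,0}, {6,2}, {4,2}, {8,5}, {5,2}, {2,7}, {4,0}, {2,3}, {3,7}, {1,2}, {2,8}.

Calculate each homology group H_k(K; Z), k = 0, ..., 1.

Take the total order 0 < 1 < 2 < 3 < 4 < 5 < 6 < 7 < 8 on the vertex set. Then K (dimension 1) consists of the simplices:

  0-simplices (9): [0], [1], [2], [3], [4], [5], [6], [7], [8]
  1-simplices (12): [0,2], [0,4], [1,2], [1,6], [2,3], [2,4], [2,5], [2,6], [2,7], [2,8], [3,7], [5,8]

Hence C_0 ≅ Z^9, C_1 ≅ Z^12.

The boundary map ∂_1: C_1 → C_0 sends each edge [p,q] (with p < q) to q − p. For instance
  ∂[2,5] = [5] − [2].
As a 9×12 matrix over Z this has rank 8, with invariant factors (1,1,1,1,1,1,1,1).

Now H_k = ker ∂_k / im ∂_{k+1}, so:

  H_0: rank C_0 − rank ∂_1 = 9 − 8 = 1, and the invariant factors of ∂_1 are all 1, so H_0 ≅ Z.
  H_1: rank ker ∂_1 − rank ∂_2 = (12 − 8) − 0 = 4, and there is no ∂_2, so H_1 ≅ Z^4.

H_0 ≅ Z,  H_1 ≅ Z^4.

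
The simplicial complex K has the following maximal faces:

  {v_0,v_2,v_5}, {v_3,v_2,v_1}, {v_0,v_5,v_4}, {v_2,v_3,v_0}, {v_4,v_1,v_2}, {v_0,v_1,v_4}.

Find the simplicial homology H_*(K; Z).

Fix the vertex order v_0 < v_1 < v_2 < v_3 < v_4 < v_5 and write every simplex with vertices in increasing order. Then dim K = 2 and the simplices of K are:

  0-simplices (6): [v_0], [v_1], [v_2], [v_3], [v_4], [v_5]
  1-simplices (12): [v_0,v_1], [v_0,v_2], [v_0,v_3], [v_0,v_4], [v_0,v_5], [v_1,v_2], [v_1,v_3], [v_1,v_4], [v_2,v_3], [v_2,v_4], [v_2,v_5], [v_4,v_5]
  2-simplices (6): [v_0,v_1,v_4], [v_0,v_2,v_3], [v_0,v_2,v_5], [v_0,v_4,v_5], [v_1,v_2,v_3], [v_1,v_2,v_4]

Hence C_0 ≅ Z^6, C_1 ≅ Z^12, C_2 ≅ Z^6.

The boundary map ∂_1: C_1 → C_0 sends each edge [p,q] (with p < q) to q − p.
As a 6×12 matrix over Z this has rank 5, with invariant factors (1,1,1,1,1).

Boundary ∂_2: C_2 → C_1 acts by ∂[p,q,r] = [q,r] − [p,r] + [p,q]. For instance
  ∂[v_0,v_4,v_5] = [v_4,v_5] − [v_0,v_5] + [v_0,v_4],
  ∂[v_0,v_2,v_5] = [v_2,v_5] − [v_0,v_5] + [v_0,v_2].
The 12×6 boundary matrix has rank 6 and Smith normal form diag(1,1,1,1,1,1).

Computing H_k = (kernel of ∂_k) / (image of ∂_{k+1}):

  H_0: rank C_0 − rank ∂_1 = 6 − 5 = 1, and the invariant factors of ∂_1 are all 1, so H_0 ≅ Z.
  H_1: rank ker ∂_1 − rank ∂_2 = (12 − 5) − 6 = 1, and the invariant factors of ∂_2 are all 1, so H_1 ≅ Z.
  H_2: rank ker ∂_2 − rank ∂_3 = (6 − 6) − 0 = 0, and there is no ∂_3, so H_2 ≅ 0.

As a check, the Euler characteristic is 6 − 12 + 6 = 0, which agrees with 1 − 1 + 0 = 0.

H_0 = Z,  H_1 = Z,  H_2 = 0.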